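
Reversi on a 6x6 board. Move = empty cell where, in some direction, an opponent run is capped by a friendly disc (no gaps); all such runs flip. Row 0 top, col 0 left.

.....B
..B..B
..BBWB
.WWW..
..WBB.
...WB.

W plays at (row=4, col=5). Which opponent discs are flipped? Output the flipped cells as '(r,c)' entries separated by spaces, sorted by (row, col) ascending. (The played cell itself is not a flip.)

Answer: (4,3) (4,4)

Derivation:
Dir NW: first cell '.' (not opp) -> no flip
Dir N: first cell '.' (not opp) -> no flip
Dir NE: edge -> no flip
Dir W: opp run (4,4) (4,3) capped by W -> flip
Dir E: edge -> no flip
Dir SW: opp run (5,4), next=edge -> no flip
Dir S: first cell '.' (not opp) -> no flip
Dir SE: edge -> no flip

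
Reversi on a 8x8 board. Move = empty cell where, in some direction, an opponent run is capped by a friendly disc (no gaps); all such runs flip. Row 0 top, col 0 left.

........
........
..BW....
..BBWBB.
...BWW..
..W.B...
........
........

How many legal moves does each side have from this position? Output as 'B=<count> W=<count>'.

Answer: B=8 W=12

Derivation:
-- B to move --
(1,2): no bracket -> illegal
(1,3): flips 1 -> legal
(1,4): flips 1 -> legal
(2,4): flips 3 -> legal
(2,5): flips 1 -> legal
(4,1): no bracket -> illegal
(4,2): no bracket -> illegal
(4,6): flips 2 -> legal
(5,1): no bracket -> illegal
(5,3): flips 1 -> legal
(5,5): flips 2 -> legal
(5,6): no bracket -> illegal
(6,1): flips 1 -> legal
(6,2): no bracket -> illegal
(6,3): no bracket -> illegal
B mobility = 8
-- W to move --
(1,1): flips 2 -> legal
(1,2): no bracket -> illegal
(1,3): no bracket -> illegal
(2,1): flips 1 -> legal
(2,4): no bracket -> illegal
(2,5): flips 1 -> legal
(2,6): flips 1 -> legal
(2,7): flips 1 -> legal
(3,1): flips 2 -> legal
(3,7): flips 2 -> legal
(4,1): flips 1 -> legal
(4,2): flips 1 -> legal
(4,6): no bracket -> illegal
(4,7): no bracket -> illegal
(5,3): flips 2 -> legal
(5,5): no bracket -> illegal
(6,3): flips 1 -> legal
(6,4): flips 1 -> legal
(6,5): no bracket -> illegal
W mobility = 12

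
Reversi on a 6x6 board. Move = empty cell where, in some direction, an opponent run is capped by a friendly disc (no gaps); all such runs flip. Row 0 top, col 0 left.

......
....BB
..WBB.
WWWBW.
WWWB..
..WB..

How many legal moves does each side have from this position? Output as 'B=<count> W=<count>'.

Answer: B=9 W=6

Derivation:
-- B to move --
(1,1): flips 1 -> legal
(1,2): no bracket -> illegal
(1,3): no bracket -> illegal
(2,0): flips 2 -> legal
(2,1): flips 2 -> legal
(2,5): flips 1 -> legal
(3,5): flips 1 -> legal
(4,4): flips 1 -> legal
(4,5): flips 1 -> legal
(5,0): flips 2 -> legal
(5,1): flips 2 -> legal
B mobility = 9
-- W to move --
(0,3): no bracket -> illegal
(0,4): flips 2 -> legal
(0,5): flips 2 -> legal
(1,2): flips 1 -> legal
(1,3): no bracket -> illegal
(2,5): flips 2 -> legal
(3,5): no bracket -> illegal
(4,4): flips 2 -> legal
(5,4): flips 2 -> legal
W mobility = 6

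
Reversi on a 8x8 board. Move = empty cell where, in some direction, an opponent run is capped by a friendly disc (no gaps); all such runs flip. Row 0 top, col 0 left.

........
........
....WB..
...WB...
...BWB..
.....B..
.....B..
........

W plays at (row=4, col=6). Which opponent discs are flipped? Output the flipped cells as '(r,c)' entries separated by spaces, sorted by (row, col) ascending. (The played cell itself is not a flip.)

Answer: (4,5)

Derivation:
Dir NW: first cell '.' (not opp) -> no flip
Dir N: first cell '.' (not opp) -> no flip
Dir NE: first cell '.' (not opp) -> no flip
Dir W: opp run (4,5) capped by W -> flip
Dir E: first cell '.' (not opp) -> no flip
Dir SW: opp run (5,5), next='.' -> no flip
Dir S: first cell '.' (not opp) -> no flip
Dir SE: first cell '.' (not opp) -> no flip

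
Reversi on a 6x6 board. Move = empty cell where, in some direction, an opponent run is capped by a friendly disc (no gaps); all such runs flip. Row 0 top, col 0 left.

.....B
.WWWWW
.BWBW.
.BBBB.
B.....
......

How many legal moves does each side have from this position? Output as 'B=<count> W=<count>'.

-- B to move --
(0,0): flips 2 -> legal
(0,1): flips 2 -> legal
(0,2): flips 2 -> legal
(0,3): flips 2 -> legal
(0,4): flips 4 -> legal
(1,0): no bracket -> illegal
(2,0): no bracket -> illegal
(2,5): flips 2 -> legal
(3,5): no bracket -> illegal
B mobility = 6
-- W to move --
(0,4): no bracket -> illegal
(1,0): no bracket -> illegal
(2,0): flips 1 -> legal
(2,5): no bracket -> illegal
(3,0): flips 1 -> legal
(3,5): no bracket -> illegal
(4,1): flips 4 -> legal
(4,2): flips 2 -> legal
(4,3): flips 2 -> legal
(4,4): flips 2 -> legal
(4,5): flips 2 -> legal
(5,0): no bracket -> illegal
(5,1): no bracket -> illegal
W mobility = 7

Answer: B=6 W=7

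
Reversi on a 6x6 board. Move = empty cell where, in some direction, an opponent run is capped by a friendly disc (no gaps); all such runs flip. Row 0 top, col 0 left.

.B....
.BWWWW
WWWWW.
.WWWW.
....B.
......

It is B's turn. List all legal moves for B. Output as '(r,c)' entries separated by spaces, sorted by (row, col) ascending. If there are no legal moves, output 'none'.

Answer: (0,4) (4,1) (4,5)

Derivation:
(0,2): no bracket -> illegal
(0,3): no bracket -> illegal
(0,4): flips 3 -> legal
(0,5): no bracket -> illegal
(1,0): no bracket -> illegal
(2,5): no bracket -> illegal
(3,0): no bracket -> illegal
(3,5): no bracket -> illegal
(4,0): no bracket -> illegal
(4,1): flips 2 -> legal
(4,2): no bracket -> illegal
(4,3): no bracket -> illegal
(4,5): flips 3 -> legal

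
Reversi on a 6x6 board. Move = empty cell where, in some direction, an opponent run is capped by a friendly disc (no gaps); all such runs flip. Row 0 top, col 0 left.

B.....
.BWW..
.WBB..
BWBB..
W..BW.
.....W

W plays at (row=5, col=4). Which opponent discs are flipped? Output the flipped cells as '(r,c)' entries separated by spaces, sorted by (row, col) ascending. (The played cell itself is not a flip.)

Dir NW: opp run (4,3) (3,2) capped by W -> flip
Dir N: first cell 'W' (not opp) -> no flip
Dir NE: first cell '.' (not opp) -> no flip
Dir W: first cell '.' (not opp) -> no flip
Dir E: first cell 'W' (not opp) -> no flip
Dir SW: edge -> no flip
Dir S: edge -> no flip
Dir SE: edge -> no flip

Answer: (3,2) (4,3)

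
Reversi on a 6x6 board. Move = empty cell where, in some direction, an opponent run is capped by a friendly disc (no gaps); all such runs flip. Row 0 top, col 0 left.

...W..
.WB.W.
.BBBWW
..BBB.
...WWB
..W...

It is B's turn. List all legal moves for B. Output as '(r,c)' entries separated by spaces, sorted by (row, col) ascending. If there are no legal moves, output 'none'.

Answer: (0,0) (0,1) (0,4) (0,5) (1,0) (1,5) (4,2) (5,3) (5,4) (5,5)

Derivation:
(0,0): flips 1 -> legal
(0,1): flips 1 -> legal
(0,2): no bracket -> illegal
(0,4): flips 2 -> legal
(0,5): flips 1 -> legal
(1,0): flips 1 -> legal
(1,3): no bracket -> illegal
(1,5): flips 1 -> legal
(2,0): no bracket -> illegal
(3,5): no bracket -> illegal
(4,1): no bracket -> illegal
(4,2): flips 2 -> legal
(5,1): no bracket -> illegal
(5,3): flips 1 -> legal
(5,4): flips 2 -> legal
(5,5): flips 1 -> legal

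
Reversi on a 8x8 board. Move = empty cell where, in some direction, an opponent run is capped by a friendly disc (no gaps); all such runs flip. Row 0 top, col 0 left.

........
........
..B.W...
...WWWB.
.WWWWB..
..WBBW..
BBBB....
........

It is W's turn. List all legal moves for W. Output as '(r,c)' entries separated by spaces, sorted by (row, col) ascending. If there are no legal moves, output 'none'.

(1,1): flips 1 -> legal
(1,2): no bracket -> illegal
(1,3): no bracket -> illegal
(2,1): no bracket -> illegal
(2,3): no bracket -> illegal
(2,5): no bracket -> illegal
(2,6): no bracket -> illegal
(2,7): no bracket -> illegal
(3,1): no bracket -> illegal
(3,2): no bracket -> illegal
(3,7): flips 1 -> legal
(4,6): flips 1 -> legal
(4,7): no bracket -> illegal
(5,0): no bracket -> illegal
(5,1): no bracket -> illegal
(5,6): flips 1 -> legal
(6,4): flips 2 -> legal
(6,5): flips 1 -> legal
(7,0): flips 1 -> legal
(7,1): flips 2 -> legal
(7,2): flips 1 -> legal
(7,3): flips 2 -> legal
(7,4): flips 1 -> legal

Answer: (1,1) (3,7) (4,6) (5,6) (6,4) (6,5) (7,0) (7,1) (7,2) (7,3) (7,4)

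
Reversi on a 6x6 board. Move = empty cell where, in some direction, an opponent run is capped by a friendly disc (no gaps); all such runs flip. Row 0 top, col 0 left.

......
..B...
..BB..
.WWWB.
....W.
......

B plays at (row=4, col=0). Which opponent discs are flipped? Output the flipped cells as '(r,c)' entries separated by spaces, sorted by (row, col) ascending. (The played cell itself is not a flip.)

Answer: (3,1)

Derivation:
Dir NW: edge -> no flip
Dir N: first cell '.' (not opp) -> no flip
Dir NE: opp run (3,1) capped by B -> flip
Dir W: edge -> no flip
Dir E: first cell '.' (not opp) -> no flip
Dir SW: edge -> no flip
Dir S: first cell '.' (not opp) -> no flip
Dir SE: first cell '.' (not opp) -> no flip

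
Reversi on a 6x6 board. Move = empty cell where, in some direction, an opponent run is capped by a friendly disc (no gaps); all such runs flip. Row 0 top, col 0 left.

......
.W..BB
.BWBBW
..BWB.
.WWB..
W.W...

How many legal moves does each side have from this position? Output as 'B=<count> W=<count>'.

-- B to move --
(0,0): no bracket -> illegal
(0,1): flips 1 -> legal
(0,2): no bracket -> illegal
(1,0): no bracket -> illegal
(1,2): flips 1 -> legal
(1,3): no bracket -> illegal
(2,0): no bracket -> illegal
(3,0): no bracket -> illegal
(3,1): no bracket -> illegal
(3,5): flips 1 -> legal
(4,0): flips 2 -> legal
(4,4): no bracket -> illegal
(5,1): flips 2 -> legal
(5,3): no bracket -> illegal
B mobility = 5
-- W to move --
(0,3): flips 1 -> legal
(0,4): no bracket -> illegal
(0,5): flips 4 -> legal
(1,0): no bracket -> illegal
(1,2): no bracket -> illegal
(1,3): flips 1 -> legal
(2,0): flips 1 -> legal
(3,0): no bracket -> illegal
(3,1): flips 2 -> legal
(3,5): flips 1 -> legal
(4,4): flips 1 -> legal
(4,5): no bracket -> illegal
(5,3): flips 1 -> legal
(5,4): no bracket -> illegal
W mobility = 8

Answer: B=5 W=8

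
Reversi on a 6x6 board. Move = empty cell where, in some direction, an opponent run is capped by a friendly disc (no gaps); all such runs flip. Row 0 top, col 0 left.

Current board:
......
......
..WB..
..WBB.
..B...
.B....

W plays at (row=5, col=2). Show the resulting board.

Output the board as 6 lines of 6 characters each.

Answer: ......
......
..WB..
..WBB.
..W...
.BW...

Derivation:
Place W at (5,2); scan 8 dirs for brackets.
Dir NW: first cell '.' (not opp) -> no flip
Dir N: opp run (4,2) capped by W -> flip
Dir NE: first cell '.' (not opp) -> no flip
Dir W: opp run (5,1), next='.' -> no flip
Dir E: first cell '.' (not opp) -> no flip
Dir SW: edge -> no flip
Dir S: edge -> no flip
Dir SE: edge -> no flip
All flips: (4,2)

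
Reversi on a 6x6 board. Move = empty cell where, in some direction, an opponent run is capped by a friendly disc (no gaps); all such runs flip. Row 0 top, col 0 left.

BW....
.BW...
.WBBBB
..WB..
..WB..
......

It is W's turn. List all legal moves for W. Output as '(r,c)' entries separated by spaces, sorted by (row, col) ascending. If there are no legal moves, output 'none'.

(0,2): no bracket -> illegal
(1,0): flips 1 -> legal
(1,3): no bracket -> illegal
(1,4): flips 1 -> legal
(1,5): flips 2 -> legal
(2,0): no bracket -> illegal
(3,1): no bracket -> illegal
(3,4): flips 2 -> legal
(3,5): no bracket -> illegal
(4,4): flips 1 -> legal
(5,2): no bracket -> illegal
(5,3): no bracket -> illegal
(5,4): flips 1 -> legal

Answer: (1,0) (1,4) (1,5) (3,4) (4,4) (5,4)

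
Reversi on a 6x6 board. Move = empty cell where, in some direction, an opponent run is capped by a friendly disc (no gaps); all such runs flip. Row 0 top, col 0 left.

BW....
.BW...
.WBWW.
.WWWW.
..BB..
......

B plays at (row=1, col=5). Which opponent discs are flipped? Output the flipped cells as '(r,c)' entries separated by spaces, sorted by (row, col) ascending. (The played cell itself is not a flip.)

Dir NW: first cell '.' (not opp) -> no flip
Dir N: first cell '.' (not opp) -> no flip
Dir NE: edge -> no flip
Dir W: first cell '.' (not opp) -> no flip
Dir E: edge -> no flip
Dir SW: opp run (2,4) (3,3) capped by B -> flip
Dir S: first cell '.' (not opp) -> no flip
Dir SE: edge -> no flip

Answer: (2,4) (3,3)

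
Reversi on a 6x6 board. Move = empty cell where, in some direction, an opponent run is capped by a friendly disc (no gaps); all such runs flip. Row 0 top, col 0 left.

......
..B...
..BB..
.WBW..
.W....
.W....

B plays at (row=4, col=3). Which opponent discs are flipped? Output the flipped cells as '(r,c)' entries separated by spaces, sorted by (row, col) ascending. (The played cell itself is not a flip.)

Dir NW: first cell 'B' (not opp) -> no flip
Dir N: opp run (3,3) capped by B -> flip
Dir NE: first cell '.' (not opp) -> no flip
Dir W: first cell '.' (not opp) -> no flip
Dir E: first cell '.' (not opp) -> no flip
Dir SW: first cell '.' (not opp) -> no flip
Dir S: first cell '.' (not opp) -> no flip
Dir SE: first cell '.' (not opp) -> no flip

Answer: (3,3)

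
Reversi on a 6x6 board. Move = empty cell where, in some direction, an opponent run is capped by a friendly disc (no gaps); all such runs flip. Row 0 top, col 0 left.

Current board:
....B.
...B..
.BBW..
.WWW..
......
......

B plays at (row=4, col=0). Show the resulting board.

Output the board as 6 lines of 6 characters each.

Place B at (4,0); scan 8 dirs for brackets.
Dir NW: edge -> no flip
Dir N: first cell '.' (not opp) -> no flip
Dir NE: opp run (3,1) capped by B -> flip
Dir W: edge -> no flip
Dir E: first cell '.' (not opp) -> no flip
Dir SW: edge -> no flip
Dir S: first cell '.' (not opp) -> no flip
Dir SE: first cell '.' (not opp) -> no flip
All flips: (3,1)

Answer: ....B.
...B..
.BBW..
.BWW..
B.....
......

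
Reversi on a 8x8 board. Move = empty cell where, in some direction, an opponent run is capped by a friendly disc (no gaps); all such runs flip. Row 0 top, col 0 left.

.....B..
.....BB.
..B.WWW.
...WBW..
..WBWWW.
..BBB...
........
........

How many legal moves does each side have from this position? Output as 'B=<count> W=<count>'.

Answer: B=12 W=9

Derivation:
-- B to move --
(1,3): no bracket -> illegal
(1,4): flips 1 -> legal
(1,7): flips 3 -> legal
(2,3): flips 1 -> legal
(2,7): no bracket -> illegal
(3,1): flips 1 -> legal
(3,2): flips 2 -> legal
(3,6): flips 3 -> legal
(3,7): flips 1 -> legal
(4,1): flips 1 -> legal
(4,7): flips 3 -> legal
(5,1): flips 3 -> legal
(5,5): flips 5 -> legal
(5,6): flips 1 -> legal
(5,7): no bracket -> illegal
B mobility = 12
-- W to move --
(0,4): flips 1 -> legal
(0,6): flips 2 -> legal
(0,7): flips 1 -> legal
(1,1): flips 1 -> legal
(1,2): no bracket -> illegal
(1,3): no bracket -> illegal
(1,4): no bracket -> illegal
(1,7): no bracket -> illegal
(2,1): no bracket -> illegal
(2,3): flips 1 -> legal
(2,7): no bracket -> illegal
(3,1): no bracket -> illegal
(3,2): no bracket -> illegal
(4,1): no bracket -> illegal
(5,1): no bracket -> illegal
(5,5): no bracket -> illegal
(6,1): flips 3 -> legal
(6,2): flips 2 -> legal
(6,3): flips 3 -> legal
(6,4): flips 2 -> legal
(6,5): no bracket -> illegal
W mobility = 9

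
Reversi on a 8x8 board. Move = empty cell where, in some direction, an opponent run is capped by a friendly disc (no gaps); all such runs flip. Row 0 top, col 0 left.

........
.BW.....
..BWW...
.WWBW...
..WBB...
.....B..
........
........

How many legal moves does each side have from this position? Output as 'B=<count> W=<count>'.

-- B to move --
(0,1): no bracket -> illegal
(0,2): flips 1 -> legal
(0,3): no bracket -> illegal
(1,3): flips 2 -> legal
(1,4): flips 2 -> legal
(1,5): flips 1 -> legal
(2,0): no bracket -> illegal
(2,1): flips 1 -> legal
(2,5): flips 3 -> legal
(3,0): flips 2 -> legal
(3,5): flips 1 -> legal
(4,0): flips 1 -> legal
(4,1): flips 1 -> legal
(4,5): no bracket -> illegal
(5,1): flips 1 -> legal
(5,2): flips 2 -> legal
(5,3): no bracket -> illegal
B mobility = 12
-- W to move --
(0,0): no bracket -> illegal
(0,1): no bracket -> illegal
(0,2): no bracket -> illegal
(1,0): flips 1 -> legal
(1,3): flips 1 -> legal
(2,0): no bracket -> illegal
(2,1): flips 1 -> legal
(3,5): no bracket -> illegal
(4,5): flips 2 -> legal
(4,6): no bracket -> illegal
(5,2): flips 1 -> legal
(5,3): flips 2 -> legal
(5,4): flips 2 -> legal
(5,6): no bracket -> illegal
(6,4): no bracket -> illegal
(6,5): no bracket -> illegal
(6,6): no bracket -> illegal
W mobility = 7

Answer: B=12 W=7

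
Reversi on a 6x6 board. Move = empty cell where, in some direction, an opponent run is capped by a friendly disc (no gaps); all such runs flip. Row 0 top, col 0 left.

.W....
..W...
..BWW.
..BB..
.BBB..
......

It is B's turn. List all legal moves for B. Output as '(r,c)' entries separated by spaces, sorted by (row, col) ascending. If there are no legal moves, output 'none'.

(0,0): no bracket -> illegal
(0,2): flips 1 -> legal
(0,3): no bracket -> illegal
(1,0): no bracket -> illegal
(1,1): no bracket -> illegal
(1,3): flips 1 -> legal
(1,4): flips 1 -> legal
(1,5): flips 1 -> legal
(2,1): no bracket -> illegal
(2,5): flips 2 -> legal
(3,4): no bracket -> illegal
(3,5): no bracket -> illegal

Answer: (0,2) (1,3) (1,4) (1,5) (2,5)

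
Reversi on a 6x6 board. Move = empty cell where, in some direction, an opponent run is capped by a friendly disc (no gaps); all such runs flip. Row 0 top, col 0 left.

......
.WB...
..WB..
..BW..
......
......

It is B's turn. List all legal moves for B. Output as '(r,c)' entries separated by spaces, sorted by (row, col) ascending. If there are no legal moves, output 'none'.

(0,0): no bracket -> illegal
(0,1): no bracket -> illegal
(0,2): no bracket -> illegal
(1,0): flips 1 -> legal
(1,3): no bracket -> illegal
(2,0): no bracket -> illegal
(2,1): flips 1 -> legal
(2,4): no bracket -> illegal
(3,1): no bracket -> illegal
(3,4): flips 1 -> legal
(4,2): no bracket -> illegal
(4,3): flips 1 -> legal
(4,4): no bracket -> illegal

Answer: (1,0) (2,1) (3,4) (4,3)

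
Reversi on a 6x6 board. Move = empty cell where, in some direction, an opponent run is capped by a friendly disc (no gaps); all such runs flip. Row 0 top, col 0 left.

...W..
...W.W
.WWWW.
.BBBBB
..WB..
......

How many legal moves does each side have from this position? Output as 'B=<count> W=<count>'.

-- B to move --
(0,2): flips 2 -> legal
(0,4): flips 2 -> legal
(0,5): no bracket -> illegal
(1,0): flips 1 -> legal
(1,1): flips 2 -> legal
(1,2): flips 2 -> legal
(1,4): flips 2 -> legal
(2,0): no bracket -> illegal
(2,5): no bracket -> illegal
(3,0): no bracket -> illegal
(4,1): flips 1 -> legal
(5,1): flips 1 -> legal
(5,2): flips 1 -> legal
(5,3): flips 1 -> legal
B mobility = 10
-- W to move --
(2,0): flips 1 -> legal
(2,5): no bracket -> illegal
(3,0): no bracket -> illegal
(4,0): flips 1 -> legal
(4,1): flips 2 -> legal
(4,4): flips 3 -> legal
(4,5): flips 1 -> legal
(5,2): no bracket -> illegal
(5,3): flips 2 -> legal
(5,4): flips 2 -> legal
W mobility = 7

Answer: B=10 W=7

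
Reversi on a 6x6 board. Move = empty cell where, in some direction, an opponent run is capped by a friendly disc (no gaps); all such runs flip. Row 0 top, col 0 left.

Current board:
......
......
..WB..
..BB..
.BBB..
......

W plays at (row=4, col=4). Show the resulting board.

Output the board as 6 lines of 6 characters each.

Answer: ......
......
..WB..
..BW..
.BBBW.
......

Derivation:
Place W at (4,4); scan 8 dirs for brackets.
Dir NW: opp run (3,3) capped by W -> flip
Dir N: first cell '.' (not opp) -> no flip
Dir NE: first cell '.' (not opp) -> no flip
Dir W: opp run (4,3) (4,2) (4,1), next='.' -> no flip
Dir E: first cell '.' (not opp) -> no flip
Dir SW: first cell '.' (not opp) -> no flip
Dir S: first cell '.' (not opp) -> no flip
Dir SE: first cell '.' (not opp) -> no flip
All flips: (3,3)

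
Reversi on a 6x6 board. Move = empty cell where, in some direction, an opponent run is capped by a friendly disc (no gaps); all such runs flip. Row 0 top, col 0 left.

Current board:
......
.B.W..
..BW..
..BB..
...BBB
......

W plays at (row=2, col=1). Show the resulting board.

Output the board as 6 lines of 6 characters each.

Answer: ......
.B.W..
.WWW..
..BB..
...BBB
......

Derivation:
Place W at (2,1); scan 8 dirs for brackets.
Dir NW: first cell '.' (not opp) -> no flip
Dir N: opp run (1,1), next='.' -> no flip
Dir NE: first cell '.' (not opp) -> no flip
Dir W: first cell '.' (not opp) -> no flip
Dir E: opp run (2,2) capped by W -> flip
Dir SW: first cell '.' (not opp) -> no flip
Dir S: first cell '.' (not opp) -> no flip
Dir SE: opp run (3,2) (4,3), next='.' -> no flip
All flips: (2,2)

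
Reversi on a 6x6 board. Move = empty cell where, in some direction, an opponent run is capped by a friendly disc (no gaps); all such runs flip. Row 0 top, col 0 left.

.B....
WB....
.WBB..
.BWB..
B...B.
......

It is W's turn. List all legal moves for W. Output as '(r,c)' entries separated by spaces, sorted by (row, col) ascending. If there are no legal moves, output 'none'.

(0,0): no bracket -> illegal
(0,2): no bracket -> illegal
(1,2): flips 2 -> legal
(1,3): no bracket -> illegal
(1,4): flips 1 -> legal
(2,0): no bracket -> illegal
(2,4): flips 2 -> legal
(3,0): flips 1 -> legal
(3,4): flips 1 -> legal
(3,5): no bracket -> illegal
(4,1): flips 1 -> legal
(4,2): no bracket -> illegal
(4,3): no bracket -> illegal
(4,5): no bracket -> illegal
(5,0): no bracket -> illegal
(5,1): no bracket -> illegal
(5,3): no bracket -> illegal
(5,4): no bracket -> illegal
(5,5): no bracket -> illegal

Answer: (1,2) (1,4) (2,4) (3,0) (3,4) (4,1)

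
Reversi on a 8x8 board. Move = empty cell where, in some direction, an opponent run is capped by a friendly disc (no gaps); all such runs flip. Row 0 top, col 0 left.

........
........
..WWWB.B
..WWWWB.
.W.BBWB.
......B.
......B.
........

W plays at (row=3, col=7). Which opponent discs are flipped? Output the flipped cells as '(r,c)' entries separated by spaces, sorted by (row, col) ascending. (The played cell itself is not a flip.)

Answer: (3,6)

Derivation:
Dir NW: first cell '.' (not opp) -> no flip
Dir N: opp run (2,7), next='.' -> no flip
Dir NE: edge -> no flip
Dir W: opp run (3,6) capped by W -> flip
Dir E: edge -> no flip
Dir SW: opp run (4,6), next='.' -> no flip
Dir S: first cell '.' (not opp) -> no flip
Dir SE: edge -> no flip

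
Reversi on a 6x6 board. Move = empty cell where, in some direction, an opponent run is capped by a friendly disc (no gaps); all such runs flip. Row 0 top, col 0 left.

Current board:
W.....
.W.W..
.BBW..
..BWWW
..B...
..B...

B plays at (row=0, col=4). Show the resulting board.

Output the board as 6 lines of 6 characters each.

Answer: W...B.
.W.B..
.BBW..
..BWWW
..B...
..B...

Derivation:
Place B at (0,4); scan 8 dirs for brackets.
Dir NW: edge -> no flip
Dir N: edge -> no flip
Dir NE: edge -> no flip
Dir W: first cell '.' (not opp) -> no flip
Dir E: first cell '.' (not opp) -> no flip
Dir SW: opp run (1,3) capped by B -> flip
Dir S: first cell '.' (not opp) -> no flip
Dir SE: first cell '.' (not opp) -> no flip
All flips: (1,3)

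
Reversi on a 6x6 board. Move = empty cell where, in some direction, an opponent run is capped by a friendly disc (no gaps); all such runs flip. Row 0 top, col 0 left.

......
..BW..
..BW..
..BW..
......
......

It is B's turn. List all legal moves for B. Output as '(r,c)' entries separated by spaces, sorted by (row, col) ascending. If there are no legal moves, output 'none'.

Answer: (0,4) (1,4) (2,4) (3,4) (4,4)

Derivation:
(0,2): no bracket -> illegal
(0,3): no bracket -> illegal
(0,4): flips 1 -> legal
(1,4): flips 2 -> legal
(2,4): flips 1 -> legal
(3,4): flips 2 -> legal
(4,2): no bracket -> illegal
(4,3): no bracket -> illegal
(4,4): flips 1 -> legal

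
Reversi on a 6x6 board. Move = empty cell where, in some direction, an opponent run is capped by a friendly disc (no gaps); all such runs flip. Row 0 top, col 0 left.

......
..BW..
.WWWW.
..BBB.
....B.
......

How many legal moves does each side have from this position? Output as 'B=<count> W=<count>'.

-- B to move --
(0,2): no bracket -> illegal
(0,3): flips 2 -> legal
(0,4): no bracket -> illegal
(1,0): flips 1 -> legal
(1,1): flips 1 -> legal
(1,4): flips 3 -> legal
(1,5): flips 1 -> legal
(2,0): no bracket -> illegal
(2,5): no bracket -> illegal
(3,0): flips 1 -> legal
(3,1): no bracket -> illegal
(3,5): no bracket -> illegal
B mobility = 6
-- W to move --
(0,1): flips 1 -> legal
(0,2): flips 1 -> legal
(0,3): flips 1 -> legal
(1,1): flips 1 -> legal
(2,5): no bracket -> illegal
(3,1): no bracket -> illegal
(3,5): no bracket -> illegal
(4,1): flips 1 -> legal
(4,2): flips 2 -> legal
(4,3): flips 2 -> legal
(4,5): flips 1 -> legal
(5,3): no bracket -> illegal
(5,4): flips 2 -> legal
(5,5): flips 2 -> legal
W mobility = 10

Answer: B=6 W=10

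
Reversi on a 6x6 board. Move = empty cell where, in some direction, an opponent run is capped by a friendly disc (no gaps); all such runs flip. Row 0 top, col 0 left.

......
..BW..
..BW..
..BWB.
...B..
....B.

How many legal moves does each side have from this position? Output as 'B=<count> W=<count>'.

Answer: B=5 W=8

Derivation:
-- B to move --
(0,2): no bracket -> illegal
(0,3): flips 3 -> legal
(0,4): flips 1 -> legal
(1,4): flips 2 -> legal
(2,4): flips 1 -> legal
(4,2): no bracket -> illegal
(4,4): flips 1 -> legal
B mobility = 5
-- W to move --
(0,1): flips 1 -> legal
(0,2): no bracket -> illegal
(0,3): no bracket -> illegal
(1,1): flips 2 -> legal
(2,1): flips 1 -> legal
(2,4): no bracket -> illegal
(2,5): no bracket -> illegal
(3,1): flips 2 -> legal
(3,5): flips 1 -> legal
(4,1): flips 1 -> legal
(4,2): no bracket -> illegal
(4,4): no bracket -> illegal
(4,5): flips 1 -> legal
(5,2): no bracket -> illegal
(5,3): flips 1 -> legal
(5,5): no bracket -> illegal
W mobility = 8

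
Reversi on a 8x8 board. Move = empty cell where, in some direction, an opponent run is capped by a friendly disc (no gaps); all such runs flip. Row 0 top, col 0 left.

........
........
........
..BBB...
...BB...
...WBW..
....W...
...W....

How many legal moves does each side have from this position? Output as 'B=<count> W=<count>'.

-- B to move --
(4,2): no bracket -> illegal
(4,5): no bracket -> illegal
(4,6): no bracket -> illegal
(5,2): flips 1 -> legal
(5,6): flips 1 -> legal
(6,2): flips 1 -> legal
(6,3): flips 1 -> legal
(6,5): no bracket -> illegal
(6,6): flips 1 -> legal
(7,2): no bracket -> illegal
(7,4): flips 1 -> legal
(7,5): no bracket -> illegal
B mobility = 6
-- W to move --
(2,1): no bracket -> illegal
(2,2): flips 2 -> legal
(2,3): flips 2 -> legal
(2,4): flips 3 -> legal
(2,5): no bracket -> illegal
(3,1): no bracket -> illegal
(3,5): flips 1 -> legal
(4,1): no bracket -> illegal
(4,2): no bracket -> illegal
(4,5): no bracket -> illegal
(5,2): no bracket -> illegal
(6,3): no bracket -> illegal
(6,5): no bracket -> illegal
W mobility = 4

Answer: B=6 W=4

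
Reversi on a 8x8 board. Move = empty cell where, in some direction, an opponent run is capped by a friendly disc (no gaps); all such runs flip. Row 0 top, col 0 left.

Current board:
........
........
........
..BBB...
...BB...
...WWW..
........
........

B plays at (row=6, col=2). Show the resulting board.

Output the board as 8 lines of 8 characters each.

Answer: ........
........
........
..BBB...
...BB...
...BWW..
..B.....
........

Derivation:
Place B at (6,2); scan 8 dirs for brackets.
Dir NW: first cell '.' (not opp) -> no flip
Dir N: first cell '.' (not opp) -> no flip
Dir NE: opp run (5,3) capped by B -> flip
Dir W: first cell '.' (not opp) -> no flip
Dir E: first cell '.' (not opp) -> no flip
Dir SW: first cell '.' (not opp) -> no flip
Dir S: first cell '.' (not opp) -> no flip
Dir SE: first cell '.' (not opp) -> no flip
All flips: (5,3)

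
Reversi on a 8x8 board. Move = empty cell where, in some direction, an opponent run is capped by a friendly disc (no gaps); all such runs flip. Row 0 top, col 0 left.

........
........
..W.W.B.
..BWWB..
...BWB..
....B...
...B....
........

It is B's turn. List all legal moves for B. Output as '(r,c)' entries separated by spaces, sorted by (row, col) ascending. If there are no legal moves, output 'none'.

(1,1): no bracket -> illegal
(1,2): flips 1 -> legal
(1,3): flips 1 -> legal
(1,4): flips 3 -> legal
(1,5): no bracket -> illegal
(2,1): no bracket -> illegal
(2,3): flips 2 -> legal
(2,5): flips 1 -> legal
(3,1): no bracket -> illegal
(4,2): no bracket -> illegal
(5,3): flips 1 -> legal
(5,5): no bracket -> illegal

Answer: (1,2) (1,3) (1,4) (2,3) (2,5) (5,3)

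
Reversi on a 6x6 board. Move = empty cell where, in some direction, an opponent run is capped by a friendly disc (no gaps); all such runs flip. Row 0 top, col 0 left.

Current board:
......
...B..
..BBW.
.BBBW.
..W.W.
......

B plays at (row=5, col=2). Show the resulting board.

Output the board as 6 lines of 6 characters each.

Place B at (5,2); scan 8 dirs for brackets.
Dir NW: first cell '.' (not opp) -> no flip
Dir N: opp run (4,2) capped by B -> flip
Dir NE: first cell '.' (not opp) -> no flip
Dir W: first cell '.' (not opp) -> no flip
Dir E: first cell '.' (not opp) -> no flip
Dir SW: edge -> no flip
Dir S: edge -> no flip
Dir SE: edge -> no flip
All flips: (4,2)

Answer: ......
...B..
..BBW.
.BBBW.
..B.W.
..B...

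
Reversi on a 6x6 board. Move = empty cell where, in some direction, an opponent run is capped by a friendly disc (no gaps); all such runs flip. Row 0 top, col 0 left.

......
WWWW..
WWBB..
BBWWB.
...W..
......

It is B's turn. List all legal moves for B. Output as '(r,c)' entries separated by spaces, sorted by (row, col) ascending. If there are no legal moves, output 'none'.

(0,0): flips 3 -> legal
(0,1): flips 3 -> legal
(0,2): flips 1 -> legal
(0,3): flips 3 -> legal
(0,4): flips 1 -> legal
(1,4): no bracket -> illegal
(2,4): no bracket -> illegal
(4,1): flips 1 -> legal
(4,2): flips 1 -> legal
(4,4): flips 1 -> legal
(5,2): flips 1 -> legal
(5,3): flips 2 -> legal
(5,4): no bracket -> illegal

Answer: (0,0) (0,1) (0,2) (0,3) (0,4) (4,1) (4,2) (4,4) (5,2) (5,3)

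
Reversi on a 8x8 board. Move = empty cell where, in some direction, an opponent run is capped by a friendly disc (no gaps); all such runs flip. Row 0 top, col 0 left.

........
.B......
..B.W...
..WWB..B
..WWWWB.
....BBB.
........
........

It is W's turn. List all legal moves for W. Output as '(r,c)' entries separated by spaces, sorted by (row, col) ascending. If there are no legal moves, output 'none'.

Answer: (0,0) (1,2) (2,3) (2,5) (3,5) (4,7) (6,3) (6,4) (6,5) (6,6) (6,7)

Derivation:
(0,0): flips 2 -> legal
(0,1): no bracket -> illegal
(0,2): no bracket -> illegal
(1,0): no bracket -> illegal
(1,2): flips 1 -> legal
(1,3): no bracket -> illegal
(2,0): no bracket -> illegal
(2,1): no bracket -> illegal
(2,3): flips 1 -> legal
(2,5): flips 1 -> legal
(2,6): no bracket -> illegal
(2,7): no bracket -> illegal
(3,1): no bracket -> illegal
(3,5): flips 1 -> legal
(3,6): no bracket -> illegal
(4,7): flips 1 -> legal
(5,3): no bracket -> illegal
(5,7): no bracket -> illegal
(6,3): flips 1 -> legal
(6,4): flips 1 -> legal
(6,5): flips 2 -> legal
(6,6): flips 1 -> legal
(6,7): flips 1 -> legal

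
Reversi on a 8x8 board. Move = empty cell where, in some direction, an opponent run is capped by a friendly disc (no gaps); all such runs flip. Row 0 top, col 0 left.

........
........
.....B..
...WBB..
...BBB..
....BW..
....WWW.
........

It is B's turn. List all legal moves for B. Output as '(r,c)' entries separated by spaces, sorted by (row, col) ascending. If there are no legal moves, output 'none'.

(2,2): flips 1 -> legal
(2,3): flips 1 -> legal
(2,4): no bracket -> illegal
(3,2): flips 1 -> legal
(4,2): no bracket -> illegal
(4,6): no bracket -> illegal
(5,3): no bracket -> illegal
(5,6): flips 1 -> legal
(5,7): no bracket -> illegal
(6,3): no bracket -> illegal
(6,7): no bracket -> illegal
(7,3): no bracket -> illegal
(7,4): flips 1 -> legal
(7,5): flips 2 -> legal
(7,6): flips 1 -> legal
(7,7): flips 2 -> legal

Answer: (2,2) (2,3) (3,2) (5,6) (7,4) (7,5) (7,6) (7,7)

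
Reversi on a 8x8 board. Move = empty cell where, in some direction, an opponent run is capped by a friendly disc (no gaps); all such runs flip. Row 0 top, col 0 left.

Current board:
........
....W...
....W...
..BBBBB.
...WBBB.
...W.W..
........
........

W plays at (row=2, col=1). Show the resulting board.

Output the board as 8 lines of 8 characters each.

Answer: ........
....W...
.W..W...
..WBBBB.
...WBBB.
...W.W..
........
........

Derivation:
Place W at (2,1); scan 8 dirs for brackets.
Dir NW: first cell '.' (not opp) -> no flip
Dir N: first cell '.' (not opp) -> no flip
Dir NE: first cell '.' (not opp) -> no flip
Dir W: first cell '.' (not opp) -> no flip
Dir E: first cell '.' (not opp) -> no flip
Dir SW: first cell '.' (not opp) -> no flip
Dir S: first cell '.' (not opp) -> no flip
Dir SE: opp run (3,2) capped by W -> flip
All flips: (3,2)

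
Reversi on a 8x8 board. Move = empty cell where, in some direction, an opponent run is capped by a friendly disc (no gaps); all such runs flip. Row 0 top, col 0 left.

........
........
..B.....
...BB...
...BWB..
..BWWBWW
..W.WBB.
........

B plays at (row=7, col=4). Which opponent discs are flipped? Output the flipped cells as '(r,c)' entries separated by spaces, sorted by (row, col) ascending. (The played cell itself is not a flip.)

Dir NW: first cell '.' (not opp) -> no flip
Dir N: opp run (6,4) (5,4) (4,4) capped by B -> flip
Dir NE: first cell 'B' (not opp) -> no flip
Dir W: first cell '.' (not opp) -> no flip
Dir E: first cell '.' (not opp) -> no flip
Dir SW: edge -> no flip
Dir S: edge -> no flip
Dir SE: edge -> no flip

Answer: (4,4) (5,4) (6,4)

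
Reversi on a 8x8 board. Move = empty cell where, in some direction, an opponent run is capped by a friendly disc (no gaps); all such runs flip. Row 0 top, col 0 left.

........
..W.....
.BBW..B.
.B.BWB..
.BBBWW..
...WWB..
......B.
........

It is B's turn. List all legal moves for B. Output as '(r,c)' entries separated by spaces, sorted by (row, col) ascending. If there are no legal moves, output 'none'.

Answer: (0,2) (0,3) (1,3) (2,4) (2,5) (4,6) (5,2) (6,2) (6,3) (6,4) (6,5)

Derivation:
(0,1): no bracket -> illegal
(0,2): flips 1 -> legal
(0,3): flips 1 -> legal
(1,1): no bracket -> illegal
(1,3): flips 1 -> legal
(1,4): no bracket -> illegal
(2,4): flips 1 -> legal
(2,5): flips 1 -> legal
(3,2): no bracket -> illegal
(3,6): no bracket -> illegal
(4,6): flips 2 -> legal
(5,2): flips 2 -> legal
(5,6): no bracket -> illegal
(6,2): flips 2 -> legal
(6,3): flips 1 -> legal
(6,4): flips 1 -> legal
(6,5): flips 1 -> legal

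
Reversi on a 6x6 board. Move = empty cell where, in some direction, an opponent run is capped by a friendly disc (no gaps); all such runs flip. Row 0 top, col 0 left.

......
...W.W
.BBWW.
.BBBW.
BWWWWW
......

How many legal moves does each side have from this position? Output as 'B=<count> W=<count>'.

-- B to move --
(0,2): no bracket -> illegal
(0,3): flips 2 -> legal
(0,4): flips 1 -> legal
(0,5): no bracket -> illegal
(1,2): no bracket -> illegal
(1,4): flips 1 -> legal
(2,5): flips 2 -> legal
(3,0): no bracket -> illegal
(3,5): flips 1 -> legal
(5,0): flips 1 -> legal
(5,1): flips 2 -> legal
(5,2): flips 1 -> legal
(5,3): flips 2 -> legal
(5,4): flips 1 -> legal
(5,5): flips 1 -> legal
B mobility = 11
-- W to move --
(1,0): flips 2 -> legal
(1,1): flips 4 -> legal
(1,2): flips 2 -> legal
(2,0): flips 3 -> legal
(3,0): flips 3 -> legal
(5,0): no bracket -> illegal
(5,1): no bracket -> illegal
W mobility = 5

Answer: B=11 W=5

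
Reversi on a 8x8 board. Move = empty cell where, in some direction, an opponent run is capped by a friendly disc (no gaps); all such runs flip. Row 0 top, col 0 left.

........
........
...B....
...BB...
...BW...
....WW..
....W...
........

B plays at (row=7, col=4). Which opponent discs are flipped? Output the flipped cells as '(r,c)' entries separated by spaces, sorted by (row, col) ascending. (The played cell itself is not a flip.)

Dir NW: first cell '.' (not opp) -> no flip
Dir N: opp run (6,4) (5,4) (4,4) capped by B -> flip
Dir NE: first cell '.' (not opp) -> no flip
Dir W: first cell '.' (not opp) -> no flip
Dir E: first cell '.' (not opp) -> no flip
Dir SW: edge -> no flip
Dir S: edge -> no flip
Dir SE: edge -> no flip

Answer: (4,4) (5,4) (6,4)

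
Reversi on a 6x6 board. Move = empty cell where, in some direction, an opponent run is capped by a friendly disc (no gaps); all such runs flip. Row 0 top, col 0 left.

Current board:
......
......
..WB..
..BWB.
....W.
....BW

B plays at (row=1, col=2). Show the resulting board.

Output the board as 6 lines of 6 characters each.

Place B at (1,2); scan 8 dirs for brackets.
Dir NW: first cell '.' (not opp) -> no flip
Dir N: first cell '.' (not opp) -> no flip
Dir NE: first cell '.' (not opp) -> no flip
Dir W: first cell '.' (not opp) -> no flip
Dir E: first cell '.' (not opp) -> no flip
Dir SW: first cell '.' (not opp) -> no flip
Dir S: opp run (2,2) capped by B -> flip
Dir SE: first cell 'B' (not opp) -> no flip
All flips: (2,2)

Answer: ......
..B...
..BB..
..BWB.
....W.
....BW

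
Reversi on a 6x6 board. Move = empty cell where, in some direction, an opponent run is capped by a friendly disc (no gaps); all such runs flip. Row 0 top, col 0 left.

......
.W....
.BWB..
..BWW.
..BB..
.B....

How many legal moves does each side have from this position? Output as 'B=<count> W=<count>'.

Answer: B=6 W=7

Derivation:
-- B to move --
(0,0): no bracket -> illegal
(0,1): flips 1 -> legal
(0,2): no bracket -> illegal
(1,0): no bracket -> illegal
(1,2): flips 1 -> legal
(1,3): no bracket -> illegal
(2,0): no bracket -> illegal
(2,4): flips 1 -> legal
(2,5): flips 1 -> legal
(3,1): no bracket -> illegal
(3,5): flips 2 -> legal
(4,4): no bracket -> illegal
(4,5): flips 1 -> legal
B mobility = 6
-- W to move --
(1,0): no bracket -> illegal
(1,2): flips 1 -> legal
(1,3): flips 1 -> legal
(1,4): no bracket -> illegal
(2,0): flips 1 -> legal
(2,4): flips 1 -> legal
(3,0): no bracket -> illegal
(3,1): flips 2 -> legal
(4,0): no bracket -> illegal
(4,1): no bracket -> illegal
(4,4): no bracket -> illegal
(5,0): no bracket -> illegal
(5,2): flips 3 -> legal
(5,3): flips 1 -> legal
(5,4): no bracket -> illegal
W mobility = 7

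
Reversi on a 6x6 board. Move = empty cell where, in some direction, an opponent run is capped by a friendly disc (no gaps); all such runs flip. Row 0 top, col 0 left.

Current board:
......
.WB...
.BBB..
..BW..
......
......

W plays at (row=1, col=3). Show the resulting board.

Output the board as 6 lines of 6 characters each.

Place W at (1,3); scan 8 dirs for brackets.
Dir NW: first cell '.' (not opp) -> no flip
Dir N: first cell '.' (not opp) -> no flip
Dir NE: first cell '.' (not opp) -> no flip
Dir W: opp run (1,2) capped by W -> flip
Dir E: first cell '.' (not opp) -> no flip
Dir SW: opp run (2,2), next='.' -> no flip
Dir S: opp run (2,3) capped by W -> flip
Dir SE: first cell '.' (not opp) -> no flip
All flips: (1,2) (2,3)

Answer: ......
.WWW..
.BBW..
..BW..
......
......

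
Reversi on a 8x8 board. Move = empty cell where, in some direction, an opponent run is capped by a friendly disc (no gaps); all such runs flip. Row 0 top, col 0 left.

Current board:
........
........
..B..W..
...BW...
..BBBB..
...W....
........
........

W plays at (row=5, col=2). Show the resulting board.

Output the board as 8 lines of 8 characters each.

Place W at (5,2); scan 8 dirs for brackets.
Dir NW: first cell '.' (not opp) -> no flip
Dir N: opp run (4,2), next='.' -> no flip
Dir NE: opp run (4,3) capped by W -> flip
Dir W: first cell '.' (not opp) -> no flip
Dir E: first cell 'W' (not opp) -> no flip
Dir SW: first cell '.' (not opp) -> no flip
Dir S: first cell '.' (not opp) -> no flip
Dir SE: first cell '.' (not opp) -> no flip
All flips: (4,3)

Answer: ........
........
..B..W..
...BW...
..BWBB..
..WW....
........
........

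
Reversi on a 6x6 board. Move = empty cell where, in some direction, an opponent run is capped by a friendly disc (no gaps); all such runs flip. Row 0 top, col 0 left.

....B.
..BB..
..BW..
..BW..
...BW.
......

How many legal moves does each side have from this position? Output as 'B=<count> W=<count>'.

-- B to move --
(1,4): flips 1 -> legal
(2,4): flips 1 -> legal
(3,4): flips 2 -> legal
(3,5): no bracket -> illegal
(4,2): no bracket -> illegal
(4,5): flips 1 -> legal
(5,3): no bracket -> illegal
(5,4): no bracket -> illegal
(5,5): flips 2 -> legal
B mobility = 5
-- W to move --
(0,1): flips 1 -> legal
(0,2): no bracket -> illegal
(0,3): flips 1 -> legal
(0,5): no bracket -> illegal
(1,1): flips 1 -> legal
(1,4): no bracket -> illegal
(1,5): no bracket -> illegal
(2,1): flips 1 -> legal
(2,4): no bracket -> illegal
(3,1): flips 1 -> legal
(3,4): no bracket -> illegal
(4,1): flips 1 -> legal
(4,2): flips 1 -> legal
(5,2): no bracket -> illegal
(5,3): flips 1 -> legal
(5,4): no bracket -> illegal
W mobility = 8

Answer: B=5 W=8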